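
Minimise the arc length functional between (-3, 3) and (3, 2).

Arc-length functional: J[y] = ∫ sqrt(1 + (y')^2) dx.
Lagrangian L = sqrt(1 + (y')^2) has no explicit y dependence, so ∂L/∂y = 0 and the Euler-Lagrange equation gives
    d/dx( y' / sqrt(1 + (y')^2) ) = 0  ⇒  y' / sqrt(1 + (y')^2) = const.
Hence y' is constant, so y(x) is affine.
Fitting the endpoints (-3, 3) and (3, 2):
    slope m = (2 − 3) / (3 − (-3)) = -1/6,
    intercept c = 3 − m·(-3) = 5/2.
Extremal: y(x) = (-1/6) x + 5/2.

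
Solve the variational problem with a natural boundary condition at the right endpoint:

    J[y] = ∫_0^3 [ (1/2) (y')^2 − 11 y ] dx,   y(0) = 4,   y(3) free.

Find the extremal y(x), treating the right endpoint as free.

The Lagrangian L = (1/2) (y')^2 − 11 y gives
    ∂L/∂y = −11,   ∂L/∂y' = y'.
Euler-Lagrange: d/dx(y') − (−11) = 0, i.e. y'' + 11 = 0, so
    y(x) = −(11/2) x^2 + C1 x + C2.
Fixed left endpoint y(0) = 4 ⇒ C2 = 4.
The right endpoint x = 3 is free, so the natural (transversality) condition is ∂L/∂y' |_{x=3} = 0, i.e. y'(3) = 0.
Compute y'(x) = −11 x + C1, so y'(3) = −33 + C1 = 0 ⇒ C1 = 33.
Therefore the extremal is
    y(x) = −(11/2) x^2 + 33 x + 4.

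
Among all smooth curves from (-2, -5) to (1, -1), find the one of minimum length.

Arc-length functional: J[y] = ∫ sqrt(1 + (y')^2) dx.
Lagrangian L = sqrt(1 + (y')^2) has no explicit y dependence, so ∂L/∂y = 0 and the Euler-Lagrange equation gives
    d/dx( y' / sqrt(1 + (y')^2) ) = 0  ⇒  y' / sqrt(1 + (y')^2) = const.
Hence y' is constant, so y(x) is affine.
Fitting the endpoints (-2, -5) and (1, -1):
    slope m = ((-1) − (-5)) / (1 − (-2)) = 4/3,
    intercept c = (-5) − m·(-2) = -7/3.
Extremal: y(x) = (4/3) x - 7/3.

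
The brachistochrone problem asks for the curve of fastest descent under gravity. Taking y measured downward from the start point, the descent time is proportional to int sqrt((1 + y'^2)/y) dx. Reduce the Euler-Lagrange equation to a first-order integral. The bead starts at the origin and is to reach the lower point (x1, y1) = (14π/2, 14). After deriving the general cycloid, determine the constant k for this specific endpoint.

The Lagrangian L = sqrt((1 + y'^2) / y) has no explicit x dependence, so the Beltrami identity applies:
    L − y' ∂L/∂y' = C.
Compute ∂L/∂y' = y' / sqrt(y (1 + y'^2)).
Substitute:
    sqrt((1 + y'^2)/y) − y'·y' / sqrt(y (1 + y'^2))
    = (1 + y'^2) / sqrt(y (1 + y'^2)) − y'^2 / sqrt(y (1 + y'^2))
    = 1 / sqrt(y (1 + y'^2)) = C.
Squaring and rearranging gives the first integral
    y (1 + y'^2) = 1/C^2 =: k   (constant).
Solving this first-order ODE by the substitution
    y = (k/2)(1 − cos θ)
yields the cycloid parameterisation
    x(θ) = (k/2)(θ − sin θ),   y(θ) = (k/2)(1 − cos θ).
The constant k is fixed by the endpoint condition.
Now fit the given lower endpoint (x1, y1) = (14π/2, 14). At the bottom of the first arch (θ = π), the parametric equations give
    y(π) = (k/2)(1 − cos π) = k,
    x(π) = (k/2)(π − sin π) = kπ/2.
Matching y(π) = 14 gives k = 14, consistent with x(π) = 14π/2. Therefore the specific cycloid is
    x(θ) = (14/2)(θ − sin θ),   y(θ) = (14/2)(1 − cos θ).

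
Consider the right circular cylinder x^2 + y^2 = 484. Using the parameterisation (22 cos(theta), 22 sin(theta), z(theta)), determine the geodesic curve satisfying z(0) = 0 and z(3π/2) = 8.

Parameterise the cylinder of radius R = 22 as
    r(θ) = (22 cos θ, 22 sin θ, z(θ)).
The arc-length element is
    ds = sqrt(484 + (dz/dθ)^2) dθ,
so the Lagrangian is L = sqrt(484 + z'^2).
L depends on z' only, not on z or θ, so ∂L/∂z = 0 and
    ∂L/∂z' = z' / sqrt(484 + z'^2).
The Euler-Lagrange equation gives
    d/dθ( z' / sqrt(484 + z'^2) ) = 0,
so z' is constant. Integrating once:
    z(θ) = a θ + b,
a helix on the cylinder (a straight line when the cylinder is unrolled). The constants a, b are determined by the endpoint conditions.
With endpoint conditions z(0) = 0 and z(3π/2) = 8: from z(0) = b we get b = 0, and a·3π/2 + 0 = 8 gives a = 16/(3π), so
    z(θ) = (16/(3π)) θ.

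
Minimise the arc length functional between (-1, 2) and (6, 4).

Arc-length functional: J[y] = ∫ sqrt(1 + (y')^2) dx.
Lagrangian L = sqrt(1 + (y')^2) has no explicit y dependence, so ∂L/∂y = 0 and the Euler-Lagrange equation gives
    d/dx( y' / sqrt(1 + (y')^2) ) = 0  ⇒  y' / sqrt(1 + (y')^2) = const.
Hence y' is constant, so y(x) is affine.
Fitting the endpoints (-1, 2) and (6, 4):
    slope m = (4 − 2) / (6 − (-1)) = 2/7,
    intercept c = 2 − m·(-1) = 16/7.
Extremal: y(x) = (2/7) x + 16/7.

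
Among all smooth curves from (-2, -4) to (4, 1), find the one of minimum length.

Arc-length functional: J[y] = ∫ sqrt(1 + (y')^2) dx.
Lagrangian L = sqrt(1 + (y')^2) has no explicit y dependence, so ∂L/∂y = 0 and the Euler-Lagrange equation gives
    d/dx( y' / sqrt(1 + (y')^2) ) = 0  ⇒  y' / sqrt(1 + (y')^2) = const.
Hence y' is constant, so y(x) is affine.
Fitting the endpoints (-2, -4) and (4, 1):
    slope m = (1 − (-4)) / (4 − (-2)) = 5/6,
    intercept c = (-4) − m·(-2) = -7/3.
Extremal: y(x) = (5/6) x - 7/3.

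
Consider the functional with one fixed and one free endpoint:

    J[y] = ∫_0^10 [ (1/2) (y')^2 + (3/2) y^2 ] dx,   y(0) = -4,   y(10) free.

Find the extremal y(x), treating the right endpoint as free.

The Lagrangian L = (1/2) (y')^2 + (3/2) y^2 gives
    ∂L/∂y = 3 y,   ∂L/∂y' = y'.
Euler-Lagrange: y'' − 3 y = 0.
With k = sqrt(3), the general solution is
    y(x) = A cosh(sqrt(3) x) + B sinh(sqrt(3) x).
Fixed left endpoint y(0) = -4 ⇒ A = -4.
The right endpoint x = 10 is free, so the natural (transversality) condition is ∂L/∂y' |_{x=10} = 0, i.e. y'(10) = 0.
Compute y'(x) = A k sinh(k x) + B k cosh(k x), so
    y'(10) = A k sinh(k·10) + B k cosh(k·10) = 0
    ⇒ B = −A tanh(k·10) = 4 tanh(sqrt(3)·10).
Therefore the extremal is
    y(x) = −4 cosh(sqrt(3) x) + 4 tanh(sqrt(3)·10) sinh(sqrt(3) x).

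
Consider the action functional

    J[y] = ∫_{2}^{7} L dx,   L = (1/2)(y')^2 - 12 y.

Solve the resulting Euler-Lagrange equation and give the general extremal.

The Lagrangian is L = (1/2)(y')^2 - 12 y.
∂L/∂y = -12.
∂L/∂y' = y'.
The Euler-Lagrange equation d/dx(∂L/∂y') − ∂L/∂y = 0 becomes:
    y'' + 12 = 0
General solution: y(x) = -6 x^2 + A x + B, where A and B are arbitrary constants fixed by the endpoint conditions.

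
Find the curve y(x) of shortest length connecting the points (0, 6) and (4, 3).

Arc-length functional: J[y] = ∫ sqrt(1 + (y')^2) dx.
Lagrangian L = sqrt(1 + (y')^2) has no explicit y dependence, so ∂L/∂y = 0 and the Euler-Lagrange equation gives
    d/dx( y' / sqrt(1 + (y')^2) ) = 0  ⇒  y' / sqrt(1 + (y')^2) = const.
Hence y' is constant, so y(x) is affine.
Fitting the endpoints (0, 6) and (4, 3):
    slope m = (3 − 6) / (4 − 0) = -3/4,
    intercept c = 6 − m·0 = 6.
Extremal: y(x) = (-3/4) x + 6.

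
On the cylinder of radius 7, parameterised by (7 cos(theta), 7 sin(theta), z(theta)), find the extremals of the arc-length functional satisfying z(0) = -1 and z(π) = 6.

Parameterise the cylinder of radius R = 7 as
    r(θ) = (7 cos θ, 7 sin θ, z(θ)).
The arc-length element is
    ds = sqrt(49 + (dz/dθ)^2) dθ,
so the Lagrangian is L = sqrt(49 + z'^2).
L depends on z' only, not on z or θ, so ∂L/∂z = 0 and
    ∂L/∂z' = z' / sqrt(49 + z'^2).
The Euler-Lagrange equation gives
    d/dθ( z' / sqrt(49 + z'^2) ) = 0,
so z' is constant. Integrating once:
    z(θ) = a θ + b,
a helix on the cylinder (a straight line when the cylinder is unrolled). The constants a, b are determined by the endpoint conditions.
With endpoint conditions z(0) = -1 and z(π) = 6: from z(0) = b we get b = -1, and a·π + -1 = 6 gives a = 7/π, so
    z(θ) = (7/π) θ − 1.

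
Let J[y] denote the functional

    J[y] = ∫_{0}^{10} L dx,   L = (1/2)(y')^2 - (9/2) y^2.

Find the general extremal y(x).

The Lagrangian is L = (1/2)(y')^2 - (9/2) y^2.
∂L/∂y = -9y.
∂L/∂y' = y'.
The Euler-Lagrange equation d/dx(∂L/∂y') − ∂L/∂y = 0 becomes:
    y'' + 9 y = 0
General solution: y(x) = A sin(3x) + B cos(3x), where A and B are arbitrary constants fixed by the endpoint conditions.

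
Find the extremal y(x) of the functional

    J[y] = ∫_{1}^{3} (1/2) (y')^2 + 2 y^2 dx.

The Lagrangian is L = (1/2) (y')^2 + 2 y^2.
Compute ∂L/∂y = 4y, ∂L/∂y' = y'.
The Euler-Lagrange equation d/dx(∂L/∂y') − ∂L/∂y = 0 reduces to
    y'' − 4 y = 0.
Its general solution is
    y(x) = A e^(2x) + B e^(−2x),
with A, B fixed by the endpoint conditions.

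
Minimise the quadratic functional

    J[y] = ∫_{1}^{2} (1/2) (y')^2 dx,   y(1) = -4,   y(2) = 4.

The Lagrangian is L = (1/2) (y')^2.
Compute ∂L/∂y = 0, ∂L/∂y' = y'.
The Euler-Lagrange equation d/dx(∂L/∂y') − ∂L/∂y = 0 reduces to
    y'' = 0.
Its general solution is
    y(x) = A x + B,
with A, B fixed by the endpoint conditions.
Applying the endpoint conditions y(1) = -4 and y(2) = 4: solve A·1 + B = -4 and A·2 + B = 4. Subtracting gives A(2 − 1) = 4 − -4, so A = 8, and B = -4 − A·1 = -12. Therefore
    y(x) = 8 x - 12.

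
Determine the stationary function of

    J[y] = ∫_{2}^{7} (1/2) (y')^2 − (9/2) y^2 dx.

The Lagrangian is L = (1/2) (y')^2 − (9/2) y^2.
Compute ∂L/∂y = -9y, ∂L/∂y' = y'.
The Euler-Lagrange equation d/dx(∂L/∂y') − ∂L/∂y = 0 reduces to
    y'' + 9 y = 0.
Its general solution is
    y(x) = A sin(3x) + B cos(3x),
with A, B fixed by the endpoint conditions.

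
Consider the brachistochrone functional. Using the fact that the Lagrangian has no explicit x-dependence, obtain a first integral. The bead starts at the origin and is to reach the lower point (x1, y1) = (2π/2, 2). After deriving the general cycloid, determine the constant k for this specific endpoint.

The Lagrangian L = sqrt((1 + y'^2) / y) has no explicit x dependence, so the Beltrami identity applies:
    L − y' ∂L/∂y' = C.
Compute ∂L/∂y' = y' / sqrt(y (1 + y'^2)).
Substitute:
    sqrt((1 + y'^2)/y) − y'·y' / sqrt(y (1 + y'^2))
    = (1 + y'^2) / sqrt(y (1 + y'^2)) − y'^2 / sqrt(y (1 + y'^2))
    = 1 / sqrt(y (1 + y'^2)) = C.
Squaring and rearranging gives the first integral
    y (1 + y'^2) = 1/C^2 =: k   (constant).
Solving this first-order ODE by the substitution
    y = (k/2)(1 − cos θ)
yields the cycloid parameterisation
    x(θ) = (k/2)(θ − sin θ),   y(θ) = (k/2)(1 − cos θ).
The constant k is fixed by the endpoint condition.
Now fit the given lower endpoint (x1, y1) = (2π/2, 2). At the bottom of the first arch (θ = π), the parametric equations give
    y(π) = (k/2)(1 − cos π) = k,
    x(π) = (k/2)(π − sin π) = kπ/2.
Matching y(π) = 2 gives k = 2, consistent with x(π) = 2π/2. Therefore the specific cycloid is
    x(θ) = (2/2)(θ − sin θ),   y(θ) = (2/2)(1 − cos θ).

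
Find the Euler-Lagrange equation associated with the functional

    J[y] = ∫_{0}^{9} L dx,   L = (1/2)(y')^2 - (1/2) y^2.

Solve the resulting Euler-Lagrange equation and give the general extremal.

The Lagrangian is L = (1/2)(y')^2 - (1/2) y^2.
∂L/∂y = -y.
∂L/∂y' = y'.
The Euler-Lagrange equation d/dx(∂L/∂y') − ∂L/∂y = 0 becomes:
    y'' + y = 0
General solution: y(x) = A sin(x) + B cos(x), where A and B are arbitrary constants fixed by the endpoint conditions.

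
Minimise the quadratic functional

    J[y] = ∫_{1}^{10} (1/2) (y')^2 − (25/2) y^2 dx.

The Lagrangian is L = (1/2) (y')^2 − (25/2) y^2.
Compute ∂L/∂y = -25y, ∂L/∂y' = y'.
The Euler-Lagrange equation d/dx(∂L/∂y') − ∂L/∂y = 0 reduces to
    y'' + 25 y = 0.
Its general solution is
    y(x) = A sin(5x) + B cos(5x),
with A, B fixed by the endpoint conditions.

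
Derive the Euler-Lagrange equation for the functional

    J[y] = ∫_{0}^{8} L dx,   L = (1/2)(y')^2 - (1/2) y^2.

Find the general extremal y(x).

The Lagrangian is L = (1/2)(y')^2 - (1/2) y^2.
∂L/∂y = -y.
∂L/∂y' = y'.
The Euler-Lagrange equation d/dx(∂L/∂y') − ∂L/∂y = 0 becomes:
    y'' + y = 0
General solution: y(x) = A sin(x) + B cos(x), where A and B are arbitrary constants fixed by the endpoint conditions.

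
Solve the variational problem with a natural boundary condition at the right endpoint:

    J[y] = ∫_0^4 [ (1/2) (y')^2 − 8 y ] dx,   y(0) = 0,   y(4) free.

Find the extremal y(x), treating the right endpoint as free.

The Lagrangian L = (1/2) (y')^2 − 8 y gives
    ∂L/∂y = −8,   ∂L/∂y' = y'.
Euler-Lagrange: d/dx(y') − (−8) = 0, i.e. y'' + 8 = 0, so
    y(x) = −(8/2) x^2 + C1 x + C2.
Fixed left endpoint y(0) = 0 ⇒ C2 = 0.
The right endpoint x = 4 is free, so the natural (transversality) condition is ∂L/∂y' |_{x=4} = 0, i.e. y'(4) = 0.
Compute y'(x) = −8 x + C1, so y'(4) = −32 + C1 = 0 ⇒ C1 = 32.
Therefore the extremal is
    y(x) = −4 x^2 + 32 x.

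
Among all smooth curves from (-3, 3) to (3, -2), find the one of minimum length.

Arc-length functional: J[y] = ∫ sqrt(1 + (y')^2) dx.
Lagrangian L = sqrt(1 + (y')^2) has no explicit y dependence, so ∂L/∂y = 0 and the Euler-Lagrange equation gives
    d/dx( y' / sqrt(1 + (y')^2) ) = 0  ⇒  y' / sqrt(1 + (y')^2) = const.
Hence y' is constant, so y(x) is affine.
Fitting the endpoints (-3, 3) and (3, -2):
    slope m = ((-2) − 3) / (3 − (-3)) = -5/6,
    intercept c = 3 − m·(-3) = 1/2.
Extremal: y(x) = (-5/6) x + 1/2.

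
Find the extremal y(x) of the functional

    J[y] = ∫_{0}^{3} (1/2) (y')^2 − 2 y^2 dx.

The Lagrangian is L = (1/2) (y')^2 − 2 y^2.
Compute ∂L/∂y = -4y, ∂L/∂y' = y'.
The Euler-Lagrange equation d/dx(∂L/∂y') − ∂L/∂y = 0 reduces to
    y'' + 4 y = 0.
Its general solution is
    y(x) = A sin(2x) + B cos(2x),
with A, B fixed by the endpoint conditions.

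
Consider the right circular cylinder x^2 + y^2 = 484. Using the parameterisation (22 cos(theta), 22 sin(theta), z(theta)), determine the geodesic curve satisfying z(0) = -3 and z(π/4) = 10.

Parameterise the cylinder of radius R = 22 as
    r(θ) = (22 cos θ, 22 sin θ, z(θ)).
The arc-length element is
    ds = sqrt(484 + (dz/dθ)^2) dθ,
so the Lagrangian is L = sqrt(484 + z'^2).
L depends on z' only, not on z or θ, so ∂L/∂z = 0 and
    ∂L/∂z' = z' / sqrt(484 + z'^2).
The Euler-Lagrange equation gives
    d/dθ( z' / sqrt(484 + z'^2) ) = 0,
so z' is constant. Integrating once:
    z(θ) = a θ + b,
a helix on the cylinder (a straight line when the cylinder is unrolled). The constants a, b are determined by the endpoint conditions.
With endpoint conditions z(0) = -3 and z(π/4) = 10: from z(0) = b we get b = -3, and a·π/4 + -3 = 10 gives a = 52/π, so
    z(θ) = (52/π) θ − 3.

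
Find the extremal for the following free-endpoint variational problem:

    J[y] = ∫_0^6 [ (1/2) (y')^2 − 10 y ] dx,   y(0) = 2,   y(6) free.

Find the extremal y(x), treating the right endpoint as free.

The Lagrangian L = (1/2) (y')^2 − 10 y gives
    ∂L/∂y = −10,   ∂L/∂y' = y'.
Euler-Lagrange: d/dx(y') − (−10) = 0, i.e. y'' + 10 = 0, so
    y(x) = −(10/2) x^2 + C1 x + C2.
Fixed left endpoint y(0) = 2 ⇒ C2 = 2.
The right endpoint x = 6 is free, so the natural (transversality) condition is ∂L/∂y' |_{x=6} = 0, i.e. y'(6) = 0.
Compute y'(x) = −10 x + C1, so y'(6) = −60 + C1 = 0 ⇒ C1 = 60.
Therefore the extremal is
    y(x) = −5 x^2 + 60 x + 2.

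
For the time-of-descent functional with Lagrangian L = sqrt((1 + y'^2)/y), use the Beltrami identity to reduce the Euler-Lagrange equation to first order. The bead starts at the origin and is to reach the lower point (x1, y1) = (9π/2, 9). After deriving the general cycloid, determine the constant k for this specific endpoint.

The Lagrangian L = sqrt((1 + y'^2) / y) has no explicit x dependence, so the Beltrami identity applies:
    L − y' ∂L/∂y' = C.
Compute ∂L/∂y' = y' / sqrt(y (1 + y'^2)).
Substitute:
    sqrt((1 + y'^2)/y) − y'·y' / sqrt(y (1 + y'^2))
    = (1 + y'^2) / sqrt(y (1 + y'^2)) − y'^2 / sqrt(y (1 + y'^2))
    = 1 / sqrt(y (1 + y'^2)) = C.
Squaring and rearranging gives the first integral
    y (1 + y'^2) = 1/C^2 =: k   (constant).
Solving this first-order ODE by the substitution
    y = (k/2)(1 − cos θ)
yields the cycloid parameterisation
    x(θ) = (k/2)(θ − sin θ),   y(θ) = (k/2)(1 − cos θ).
The constant k is fixed by the endpoint condition.
Now fit the given lower endpoint (x1, y1) = (9π/2, 9). At the bottom of the first arch (θ = π), the parametric equations give
    y(π) = (k/2)(1 − cos π) = k,
    x(π) = (k/2)(π − sin π) = kπ/2.
Matching y(π) = 9 gives k = 9, consistent with x(π) = 9π/2. Therefore the specific cycloid is
    x(θ) = (9/2)(θ − sin θ),   y(θ) = (9/2)(1 − cos θ).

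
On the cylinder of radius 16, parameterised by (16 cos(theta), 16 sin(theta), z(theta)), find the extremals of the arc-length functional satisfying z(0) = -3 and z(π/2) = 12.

Parameterise the cylinder of radius R = 16 as
    r(θ) = (16 cos θ, 16 sin θ, z(θ)).
The arc-length element is
    ds = sqrt(256 + (dz/dθ)^2) dθ,
so the Lagrangian is L = sqrt(256 + z'^2).
L depends on z' only, not on z or θ, so ∂L/∂z = 0 and
    ∂L/∂z' = z' / sqrt(256 + z'^2).
The Euler-Lagrange equation gives
    d/dθ( z' / sqrt(256 + z'^2) ) = 0,
so z' is constant. Integrating once:
    z(θ) = a θ + b,
a helix on the cylinder (a straight line when the cylinder is unrolled). The constants a, b are determined by the endpoint conditions.
With endpoint conditions z(0) = -3 and z(π/2) = 12: from z(0) = b we get b = -3, and a·π/2 + -3 = 12 gives a = 30/π, so
    z(θ) = (30/π) θ − 3.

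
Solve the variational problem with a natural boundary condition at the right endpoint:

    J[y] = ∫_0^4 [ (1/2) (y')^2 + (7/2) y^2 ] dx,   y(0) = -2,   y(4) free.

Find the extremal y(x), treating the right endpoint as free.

The Lagrangian L = (1/2) (y')^2 + (7/2) y^2 gives
    ∂L/∂y = 7 y,   ∂L/∂y' = y'.
Euler-Lagrange: y'' − 7 y = 0.
With k = sqrt(7), the general solution is
    y(x) = A cosh(sqrt(7) x) + B sinh(sqrt(7) x).
Fixed left endpoint y(0) = -2 ⇒ A = -2.
The right endpoint x = 4 is free, so the natural (transversality) condition is ∂L/∂y' |_{x=4} = 0, i.e. y'(4) = 0.
Compute y'(x) = A k sinh(k x) + B k cosh(k x), so
    y'(4) = A k sinh(k·4) + B k cosh(k·4) = 0
    ⇒ B = −A tanh(k·4) = 2 tanh(sqrt(7)·4).
Therefore the extremal is
    y(x) = −2 cosh(sqrt(7) x) + 2 tanh(sqrt(7)·4) sinh(sqrt(7) x).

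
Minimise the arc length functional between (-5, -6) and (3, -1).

Arc-length functional: J[y] = ∫ sqrt(1 + (y')^2) dx.
Lagrangian L = sqrt(1 + (y')^2) has no explicit y dependence, so ∂L/∂y = 0 and the Euler-Lagrange equation gives
    d/dx( y' / sqrt(1 + (y')^2) ) = 0  ⇒  y' / sqrt(1 + (y')^2) = const.
Hence y' is constant, so y(x) is affine.
Fitting the endpoints (-5, -6) and (3, -1):
    slope m = ((-1) − (-6)) / (3 − (-5)) = 5/8,
    intercept c = (-6) − m·(-5) = -23/8.
Extremal: y(x) = (5/8) x - 23/8.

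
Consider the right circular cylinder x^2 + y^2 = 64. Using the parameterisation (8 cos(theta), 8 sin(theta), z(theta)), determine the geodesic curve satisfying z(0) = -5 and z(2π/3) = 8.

Parameterise the cylinder of radius R = 8 as
    r(θ) = (8 cos θ, 8 sin θ, z(θ)).
The arc-length element is
    ds = sqrt(64 + (dz/dθ)^2) dθ,
so the Lagrangian is L = sqrt(64 + z'^2).
L depends on z' only, not on z or θ, so ∂L/∂z = 0 and
    ∂L/∂z' = z' / sqrt(64 + z'^2).
The Euler-Lagrange equation gives
    d/dθ( z' / sqrt(64 + z'^2) ) = 0,
so z' is constant. Integrating once:
    z(θ) = a θ + b,
a helix on the cylinder (a straight line when the cylinder is unrolled). The constants a, b are determined by the endpoint conditions.
With endpoint conditions z(0) = -5 and z(2π/3) = 8: from z(0) = b we get b = -5, and a·2π/3 + -5 = 8 gives a = 39/(2π), so
    z(θ) = (39/(2π)) θ − 5.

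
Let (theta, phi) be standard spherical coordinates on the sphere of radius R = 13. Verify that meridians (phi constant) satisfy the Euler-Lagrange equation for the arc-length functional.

On the sphere of radius R = 13 with spherical coordinates (θ, φ), the induced metric is
    ds^2 = 169(dθ^2 + sin^2(θ) dφ^2).
Using θ as the parameter, the arc-length functional becomes
    J[φ] = ∫ 13 sqrt(1 + sin^2(θ) (dφ/dθ)^2) dθ.
So L = 13 sqrt(1 + sin^2(θ) φ'^2). Compute
    ∂L/∂φ = 0  (L has no explicit φ dependence),
    ∂L/∂φ' = 13 sin^2(θ) φ' / sqrt(1 + sin^2(θ) φ'^2).
For the candidate φ(θ) = c (constant), φ' = 0, so ∂L/∂φ' evaluated along the candidate vanishes, and ∂L/∂φ is identically zero. Hence
    d/dθ(∂L/∂φ') − ∂L/∂φ = 0
is satisfied. Therefore meridians φ = const are extremals of arc length — they are geodesics on the sphere.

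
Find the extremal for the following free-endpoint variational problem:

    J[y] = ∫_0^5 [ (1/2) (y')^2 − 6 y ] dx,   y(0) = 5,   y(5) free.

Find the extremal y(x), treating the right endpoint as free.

The Lagrangian L = (1/2) (y')^2 − 6 y gives
    ∂L/∂y = −6,   ∂L/∂y' = y'.
Euler-Lagrange: d/dx(y') − (−6) = 0, i.e. y'' + 6 = 0, so
    y(x) = −(6/2) x^2 + C1 x + C2.
Fixed left endpoint y(0) = 5 ⇒ C2 = 5.
The right endpoint x = 5 is free, so the natural (transversality) condition is ∂L/∂y' |_{x=5} = 0, i.e. y'(5) = 0.
Compute y'(x) = −6 x + C1, so y'(5) = −30 + C1 = 0 ⇒ C1 = 30.
Therefore the extremal is
    y(x) = −3 x^2 + 30 x + 5.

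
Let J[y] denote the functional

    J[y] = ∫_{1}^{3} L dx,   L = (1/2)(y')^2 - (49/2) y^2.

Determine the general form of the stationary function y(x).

The Lagrangian is L = (1/2)(y')^2 - (49/2) y^2.
∂L/∂y = -49y.
∂L/∂y' = y'.
The Euler-Lagrange equation d/dx(∂L/∂y') − ∂L/∂y = 0 becomes:
    y'' + 49 y = 0
General solution: y(x) = A sin(7x) + B cos(7x), where A and B are arbitrary constants fixed by the endpoint conditions.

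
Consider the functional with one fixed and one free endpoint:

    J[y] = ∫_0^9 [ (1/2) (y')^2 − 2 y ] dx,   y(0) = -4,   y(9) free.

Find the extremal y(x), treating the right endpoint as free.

The Lagrangian L = (1/2) (y')^2 − 2 y gives
    ∂L/∂y = −2,   ∂L/∂y' = y'.
Euler-Lagrange: d/dx(y') − (−2) = 0, i.e. y'' + 2 = 0, so
    y(x) = −(2/2) x^2 + C1 x + C2.
Fixed left endpoint y(0) = -4 ⇒ C2 = -4.
The right endpoint x = 9 is free, so the natural (transversality) condition is ∂L/∂y' |_{x=9} = 0, i.e. y'(9) = 0.
Compute y'(x) = −2 x + C1, so y'(9) = −18 + C1 = 0 ⇒ C1 = 18.
Therefore the extremal is
    y(x) = −x^2 + 18 x − 4.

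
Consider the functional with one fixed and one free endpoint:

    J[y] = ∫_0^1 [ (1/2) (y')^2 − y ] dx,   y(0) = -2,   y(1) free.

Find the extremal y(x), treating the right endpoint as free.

The Lagrangian L = (1/2) (y')^2 − y gives
    ∂L/∂y = −1,   ∂L/∂y' = y'.
Euler-Lagrange: d/dx(y') − (−1) = 0, i.e. y'' + 1 = 0, so
    y(x) = −(1/2) x^2 + C1 x + C2.
Fixed left endpoint y(0) = -2 ⇒ C2 = -2.
The right endpoint x = 1 is free, so the natural (transversality) condition is ∂L/∂y' |_{x=1} = 0, i.e. y'(1) = 0.
Compute y'(x) = −1 x + C1, so y'(1) = −1 + C1 = 0 ⇒ C1 = 1.
Therefore the extremal is
    y(x) = −x^2/2 + x − 2.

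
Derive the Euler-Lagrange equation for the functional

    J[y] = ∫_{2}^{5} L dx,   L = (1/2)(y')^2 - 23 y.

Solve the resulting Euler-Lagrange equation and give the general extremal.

The Lagrangian is L = (1/2)(y')^2 - 23 y.
∂L/∂y = -23.
∂L/∂y' = y'.
The Euler-Lagrange equation d/dx(∂L/∂y') − ∂L/∂y = 0 becomes:
    y'' + 23 = 0
General solution: y(x) = -(23/2) x^2 + A x + B, where A and B are arbitrary constants fixed by the endpoint conditions.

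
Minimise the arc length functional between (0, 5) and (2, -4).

Arc-length functional: J[y] = ∫ sqrt(1 + (y')^2) dx.
Lagrangian L = sqrt(1 + (y')^2) has no explicit y dependence, so ∂L/∂y = 0 and the Euler-Lagrange equation gives
    d/dx( y' / sqrt(1 + (y')^2) ) = 0  ⇒  y' / sqrt(1 + (y')^2) = const.
Hence y' is constant, so y(x) is affine.
Fitting the endpoints (0, 5) and (2, -4):
    slope m = ((-4) − 5) / (2 − 0) = -9/2,
    intercept c = 5 − m·0 = 5.
Extremal: y(x) = (-9/2) x + 5.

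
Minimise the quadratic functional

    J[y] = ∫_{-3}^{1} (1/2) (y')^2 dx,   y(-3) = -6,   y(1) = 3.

The Lagrangian is L = (1/2) (y')^2.
Compute ∂L/∂y = 0, ∂L/∂y' = y'.
The Euler-Lagrange equation d/dx(∂L/∂y') − ∂L/∂y = 0 reduces to
    y'' = 0.
Its general solution is
    y(x) = A x + B,
with A, B fixed by the endpoint conditions.
Applying the endpoint conditions y(-3) = -6 and y(1) = 3: solve A·-3 + B = -6 and A·1 + B = 3. Subtracting gives A(1 − -3) = 3 − -6, so A = 9/4, and B = -6 − A·-3 = 3/4. Therefore
    y(x) = (9/4) x + 3/4.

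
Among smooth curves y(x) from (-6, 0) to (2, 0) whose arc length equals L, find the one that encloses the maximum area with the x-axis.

Set up the augmented Lagrangian using a multiplier λ for the length constraint:
    F(y, y') = y − λ sqrt(1 + y'^2).
F has no explicit x dependence, so the Beltrami identity yields a first integral
    F − y' ∂F/∂y' = C.
Compute ∂F/∂y' = −λ y' / sqrt(1 + y'^2). Then
    y − λ sqrt(1 + y'^2) + λ y'^2 / sqrt(1 + y'^2) = C
    ⇒  y − λ / sqrt(1 + y'^2) = C.
Solving for y' and integrating gives
    (x − a)^2 + (y − b)^2 = λ^2,
a circular arc of radius λ. The constants a, b are determined by the endpoint conditions y(-6) = y(2) = 0, and λ is fixed implicitly by the length constraint
    ∫_{-6}^{2} sqrt(1 + y'^2) dx = L.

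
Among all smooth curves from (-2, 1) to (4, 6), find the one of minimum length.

Arc-length functional: J[y] = ∫ sqrt(1 + (y')^2) dx.
Lagrangian L = sqrt(1 + (y')^2) has no explicit y dependence, so ∂L/∂y = 0 and the Euler-Lagrange equation gives
    d/dx( y' / sqrt(1 + (y')^2) ) = 0  ⇒  y' / sqrt(1 + (y')^2) = const.
Hence y' is constant, so y(x) is affine.
Fitting the endpoints (-2, 1) and (4, 6):
    slope m = (6 − 1) / (4 − (-2)) = 5/6,
    intercept c = 1 − m·(-2) = 8/3.
Extremal: y(x) = (5/6) x + 8/3.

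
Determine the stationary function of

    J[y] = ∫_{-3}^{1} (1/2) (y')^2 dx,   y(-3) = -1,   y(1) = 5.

The Lagrangian is L = (1/2) (y')^2.
Compute ∂L/∂y = 0, ∂L/∂y' = y'.
The Euler-Lagrange equation d/dx(∂L/∂y') − ∂L/∂y = 0 reduces to
    y'' = 0.
Its general solution is
    y(x) = A x + B,
with A, B fixed by the endpoint conditions.
Applying the endpoint conditions y(-3) = -1 and y(1) = 5: solve A·-3 + B = -1 and A·1 + B = 5. Subtracting gives A(1 − -3) = 5 − -1, so A = 3/2, and B = -1 − A·-3 = 7/2. Therefore
    y(x) = (3/2) x + 7/2.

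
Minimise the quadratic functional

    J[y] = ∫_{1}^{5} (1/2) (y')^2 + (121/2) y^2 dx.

The Lagrangian is L = (1/2) (y')^2 + (121/2) y^2.
Compute ∂L/∂y = 121y, ∂L/∂y' = y'.
The Euler-Lagrange equation d/dx(∂L/∂y') − ∂L/∂y = 0 reduces to
    y'' − 121 y = 0.
Its general solution is
    y(x) = A e^(11x) + B e^(−11x),
with A, B fixed by the endpoint conditions.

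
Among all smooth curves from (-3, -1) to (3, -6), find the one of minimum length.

Arc-length functional: J[y] = ∫ sqrt(1 + (y')^2) dx.
Lagrangian L = sqrt(1 + (y')^2) has no explicit y dependence, so ∂L/∂y = 0 and the Euler-Lagrange equation gives
    d/dx( y' / sqrt(1 + (y')^2) ) = 0  ⇒  y' / sqrt(1 + (y')^2) = const.
Hence y' is constant, so y(x) is affine.
Fitting the endpoints (-3, -1) and (3, -6):
    slope m = ((-6) − (-1)) / (3 − (-3)) = -5/6,
    intercept c = (-1) − m·(-3) = -7/2.
Extremal: y(x) = (-5/6) x - 7/2.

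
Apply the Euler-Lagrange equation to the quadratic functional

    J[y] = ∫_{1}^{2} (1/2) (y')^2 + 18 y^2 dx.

The Lagrangian is L = (1/2) (y')^2 + 18 y^2.
Compute ∂L/∂y = 36y, ∂L/∂y' = y'.
The Euler-Lagrange equation d/dx(∂L/∂y') − ∂L/∂y = 0 reduces to
    y'' − 36 y = 0.
Its general solution is
    y(x) = A e^(6x) + B e^(−6x),
with A, B fixed by the endpoint conditions.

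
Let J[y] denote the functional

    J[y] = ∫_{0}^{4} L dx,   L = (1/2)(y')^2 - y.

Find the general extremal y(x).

The Lagrangian is L = (1/2)(y')^2 - y.
∂L/∂y = -1.
∂L/∂y' = y'.
The Euler-Lagrange equation d/dx(∂L/∂y') − ∂L/∂y = 0 becomes:
    y'' + 1 = 0
General solution: y(x) = -x^2/2 + A x + B, where A and B are arbitrary constants fixed by the endpoint conditions.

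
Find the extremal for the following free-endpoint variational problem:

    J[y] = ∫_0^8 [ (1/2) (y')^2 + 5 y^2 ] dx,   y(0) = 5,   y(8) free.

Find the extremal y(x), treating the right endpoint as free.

The Lagrangian L = (1/2) (y')^2 + 5 y^2 gives
    ∂L/∂y = 10 y,   ∂L/∂y' = y'.
Euler-Lagrange: y'' − 10 y = 0.
With k = sqrt(10), the general solution is
    y(x) = A cosh(sqrt(10) x) + B sinh(sqrt(10) x).
Fixed left endpoint y(0) = 5 ⇒ A = 5.
The right endpoint x = 8 is free, so the natural (transversality) condition is ∂L/∂y' |_{x=8} = 0, i.e. y'(8) = 0.
Compute y'(x) = A k sinh(k x) + B k cosh(k x), so
    y'(8) = A k sinh(k·8) + B k cosh(k·8) = 0
    ⇒ B = −A tanh(k·8) = − 5 tanh(sqrt(10)·8).
Therefore the extremal is
    y(x) = 5 cosh(sqrt(10) x) − 5 tanh(sqrt(10)·8) sinh(sqrt(10) x).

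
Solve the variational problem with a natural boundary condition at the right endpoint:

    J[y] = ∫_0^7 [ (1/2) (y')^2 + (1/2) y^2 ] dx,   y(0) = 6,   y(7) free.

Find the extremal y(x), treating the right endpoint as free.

The Lagrangian L = (1/2) (y')^2 + (1/2) y^2 gives
    ∂L/∂y = 1 y,   ∂L/∂y' = y'.
Euler-Lagrange: y'' − y = 0.
With k = 1, the general solution is
    y(x) = A cosh(x) + B sinh(x).
Fixed left endpoint y(0) = 6 ⇒ A = 6.
The right endpoint x = 7 is free, so the natural (transversality) condition is ∂L/∂y' |_{x=7} = 0, i.e. y'(7) = 0.
Compute y'(x) = A k sinh(k x) + B k cosh(k x), so
    y'(7) = A k sinh(k·7) + B k cosh(k·7) = 0
    ⇒ B = −A tanh(k·7) = − 6 tanh(1·7).
Therefore the extremal is
    y(x) = 6 cosh(1 x) − 6 tanh(1·7) sinh(1 x).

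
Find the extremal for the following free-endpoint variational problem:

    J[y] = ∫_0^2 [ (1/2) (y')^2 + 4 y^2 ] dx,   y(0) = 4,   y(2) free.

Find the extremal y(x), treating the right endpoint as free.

The Lagrangian L = (1/2) (y')^2 + 4 y^2 gives
    ∂L/∂y = 8 y,   ∂L/∂y' = y'.
Euler-Lagrange: y'' − 8 y = 0.
With k = sqrt(8), the general solution is
    y(x) = A cosh(sqrt(8) x) + B sinh(sqrt(8) x).
Fixed left endpoint y(0) = 4 ⇒ A = 4.
The right endpoint x = 2 is free, so the natural (transversality) condition is ∂L/∂y' |_{x=2} = 0, i.e. y'(2) = 0.
Compute y'(x) = A k sinh(k x) + B k cosh(k x), so
    y'(2) = A k sinh(k·2) + B k cosh(k·2) = 0
    ⇒ B = −A tanh(k·2) = − 4 tanh(sqrt(8)·2).
Therefore the extremal is
    y(x) = 4 cosh(sqrt(8) x) − 4 tanh(sqrt(8)·2) sinh(sqrt(8) x).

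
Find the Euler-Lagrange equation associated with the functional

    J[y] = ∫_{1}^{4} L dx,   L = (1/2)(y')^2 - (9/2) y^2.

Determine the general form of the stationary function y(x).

The Lagrangian is L = (1/2)(y')^2 - (9/2) y^2.
∂L/∂y = -9y.
∂L/∂y' = y'.
The Euler-Lagrange equation d/dx(∂L/∂y') − ∂L/∂y = 0 becomes:
    y'' + 9 y = 0
General solution: y(x) = A sin(3x) + B cos(3x), where A and B are arbitrary constants fixed by the endpoint conditions.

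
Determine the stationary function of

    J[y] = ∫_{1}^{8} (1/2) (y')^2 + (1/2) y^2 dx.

The Lagrangian is L = (1/2) (y')^2 + (1/2) y^2.
Compute ∂L/∂y = y, ∂L/∂y' = y'.
The Euler-Lagrange equation d/dx(∂L/∂y') − ∂L/∂y = 0 reduces to
    y'' − y = 0.
Its general solution is
    y(x) = A e^x + B e^(−x),
with A, B fixed by the endpoint conditions.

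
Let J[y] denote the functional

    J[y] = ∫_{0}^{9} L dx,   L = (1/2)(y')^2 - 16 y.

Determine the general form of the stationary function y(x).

The Lagrangian is L = (1/2)(y')^2 - 16 y.
∂L/∂y = -16.
∂L/∂y' = y'.
The Euler-Lagrange equation d/dx(∂L/∂y') − ∂L/∂y = 0 becomes:
    y'' + 16 = 0
General solution: y(x) = -8 x^2 + A x + B, where A and B are arbitrary constants fixed by the endpoint conditions.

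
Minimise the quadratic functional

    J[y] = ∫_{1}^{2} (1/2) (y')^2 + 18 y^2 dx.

The Lagrangian is L = (1/2) (y')^2 + 18 y^2.
Compute ∂L/∂y = 36y, ∂L/∂y' = y'.
The Euler-Lagrange equation d/dx(∂L/∂y') − ∂L/∂y = 0 reduces to
    y'' − 36 y = 0.
Its general solution is
    y(x) = A e^(6x) + B e^(−6x),
with A, B fixed by the endpoint conditions.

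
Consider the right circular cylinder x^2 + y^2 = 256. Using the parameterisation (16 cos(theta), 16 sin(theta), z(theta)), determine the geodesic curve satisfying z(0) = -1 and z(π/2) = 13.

Parameterise the cylinder of radius R = 16 as
    r(θ) = (16 cos θ, 16 sin θ, z(θ)).
The arc-length element is
    ds = sqrt(256 + (dz/dθ)^2) dθ,
so the Lagrangian is L = sqrt(256 + z'^2).
L depends on z' only, not on z or θ, so ∂L/∂z = 0 and
    ∂L/∂z' = z' / sqrt(256 + z'^2).
The Euler-Lagrange equation gives
    d/dθ( z' / sqrt(256 + z'^2) ) = 0,
so z' is constant. Integrating once:
    z(θ) = a θ + b,
a helix on the cylinder (a straight line when the cylinder is unrolled). The constants a, b are determined by the endpoint conditions.
With endpoint conditions z(0) = -1 and z(π/2) = 13: from z(0) = b we get b = -1, and a·π/2 + -1 = 13 gives a = 28/π, so
    z(θ) = (28/π) θ − 1.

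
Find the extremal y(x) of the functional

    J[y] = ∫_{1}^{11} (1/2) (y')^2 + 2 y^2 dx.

The Lagrangian is L = (1/2) (y')^2 + 2 y^2.
Compute ∂L/∂y = 4y, ∂L/∂y' = y'.
The Euler-Lagrange equation d/dx(∂L/∂y') − ∂L/∂y = 0 reduces to
    y'' − 4 y = 0.
Its general solution is
    y(x) = A e^(2x) + B e^(−2x),
with A, B fixed by the endpoint conditions.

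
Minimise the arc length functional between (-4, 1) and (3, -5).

Arc-length functional: J[y] = ∫ sqrt(1 + (y')^2) dx.
Lagrangian L = sqrt(1 + (y')^2) has no explicit y dependence, so ∂L/∂y = 0 and the Euler-Lagrange equation gives
    d/dx( y' / sqrt(1 + (y')^2) ) = 0  ⇒  y' / sqrt(1 + (y')^2) = const.
Hence y' is constant, so y(x) is affine.
Fitting the endpoints (-4, 1) and (3, -5):
    slope m = ((-5) − 1) / (3 − (-4)) = -6/7,
    intercept c = 1 − m·(-4) = -17/7.
Extremal: y(x) = (-6/7) x - 17/7.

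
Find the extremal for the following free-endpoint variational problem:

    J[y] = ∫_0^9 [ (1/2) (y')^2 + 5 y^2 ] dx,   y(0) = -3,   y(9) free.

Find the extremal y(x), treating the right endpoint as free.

The Lagrangian L = (1/2) (y')^2 + 5 y^2 gives
    ∂L/∂y = 10 y,   ∂L/∂y' = y'.
Euler-Lagrange: y'' − 10 y = 0.
With k = sqrt(10), the general solution is
    y(x) = A cosh(sqrt(10) x) + B sinh(sqrt(10) x).
Fixed left endpoint y(0) = -3 ⇒ A = -3.
The right endpoint x = 9 is free, so the natural (transversality) condition is ∂L/∂y' |_{x=9} = 0, i.e. y'(9) = 0.
Compute y'(x) = A k sinh(k x) + B k cosh(k x), so
    y'(9) = A k sinh(k·9) + B k cosh(k·9) = 0
    ⇒ B = −A tanh(k·9) = 3 tanh(sqrt(10)·9).
Therefore the extremal is
    y(x) = −3 cosh(sqrt(10) x) + 3 tanh(sqrt(10)·9) sinh(sqrt(10) x).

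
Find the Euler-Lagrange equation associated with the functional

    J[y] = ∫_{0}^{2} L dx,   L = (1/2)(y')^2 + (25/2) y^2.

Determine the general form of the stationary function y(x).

The Lagrangian is L = (1/2)(y')^2 + (25/2) y^2.
∂L/∂y = 25y.
∂L/∂y' = y'.
The Euler-Lagrange equation d/dx(∂L/∂y') − ∂L/∂y = 0 becomes:
    y'' - 25 y = 0
General solution: y(x) = A e^(5x) + B e^(-5x), where A and B are arbitrary constants fixed by the endpoint conditions.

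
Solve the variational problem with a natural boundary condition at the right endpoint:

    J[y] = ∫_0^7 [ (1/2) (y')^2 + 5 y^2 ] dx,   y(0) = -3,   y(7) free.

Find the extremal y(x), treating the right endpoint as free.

The Lagrangian L = (1/2) (y')^2 + 5 y^2 gives
    ∂L/∂y = 10 y,   ∂L/∂y' = y'.
Euler-Lagrange: y'' − 10 y = 0.
With k = sqrt(10), the general solution is
    y(x) = A cosh(sqrt(10) x) + B sinh(sqrt(10) x).
Fixed left endpoint y(0) = -3 ⇒ A = -3.
The right endpoint x = 7 is free, so the natural (transversality) condition is ∂L/∂y' |_{x=7} = 0, i.e. y'(7) = 0.
Compute y'(x) = A k sinh(k x) + B k cosh(k x), so
    y'(7) = A k sinh(k·7) + B k cosh(k·7) = 0
    ⇒ B = −A tanh(k·7) = 3 tanh(sqrt(10)·7).
Therefore the extremal is
    y(x) = −3 cosh(sqrt(10) x) + 3 tanh(sqrt(10)·7) sinh(sqrt(10) x).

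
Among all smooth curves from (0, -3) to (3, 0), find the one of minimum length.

Arc-length functional: J[y] = ∫ sqrt(1 + (y')^2) dx.
Lagrangian L = sqrt(1 + (y')^2) has no explicit y dependence, so ∂L/∂y = 0 and the Euler-Lagrange equation gives
    d/dx( y' / sqrt(1 + (y')^2) ) = 0  ⇒  y' / sqrt(1 + (y')^2) = const.
Hence y' is constant, so y(x) is affine.
Fitting the endpoints (0, -3) and (3, 0):
    slope m = (0 − (-3)) / (3 − 0) = 1,
    intercept c = (-3) − m·0 = -3.
Extremal: y(x) = x - 3.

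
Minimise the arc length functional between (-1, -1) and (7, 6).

Arc-length functional: J[y] = ∫ sqrt(1 + (y')^2) dx.
Lagrangian L = sqrt(1 + (y')^2) has no explicit y dependence, so ∂L/∂y = 0 and the Euler-Lagrange equation gives
    d/dx( y' / sqrt(1 + (y')^2) ) = 0  ⇒  y' / sqrt(1 + (y')^2) = const.
Hence y' is constant, so y(x) is affine.
Fitting the endpoints (-1, -1) and (7, 6):
    slope m = (6 − (-1)) / (7 − (-1)) = 7/8,
    intercept c = (-1) − m·(-1) = -1/8.
Extremal: y(x) = (7/8) x - 1/8.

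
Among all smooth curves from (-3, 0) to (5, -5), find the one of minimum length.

Arc-length functional: J[y] = ∫ sqrt(1 + (y')^2) dx.
Lagrangian L = sqrt(1 + (y')^2) has no explicit y dependence, so ∂L/∂y = 0 and the Euler-Lagrange equation gives
    d/dx( y' / sqrt(1 + (y')^2) ) = 0  ⇒  y' / sqrt(1 + (y')^2) = const.
Hence y' is constant, so y(x) is affine.
Fitting the endpoints (-3, 0) and (5, -5):
    slope m = ((-5) − 0) / (5 − (-3)) = -5/8,
    intercept c = 0 − m·(-3) = -15/8.
Extremal: y(x) = (-5/8) x - 15/8.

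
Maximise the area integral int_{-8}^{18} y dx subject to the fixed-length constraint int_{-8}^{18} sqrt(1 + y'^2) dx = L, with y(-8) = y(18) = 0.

Set up the augmented Lagrangian using a multiplier λ for the length constraint:
    F(y, y') = y − λ sqrt(1 + y'^2).
F has no explicit x dependence, so the Beltrami identity yields a first integral
    F − y' ∂F/∂y' = C.
Compute ∂F/∂y' = −λ y' / sqrt(1 + y'^2). Then
    y − λ sqrt(1 + y'^2) + λ y'^2 / sqrt(1 + y'^2) = C
    ⇒  y − λ / sqrt(1 + y'^2) = C.
Solving for y' and integrating gives
    (x − a)^2 + (y − b)^2 = λ^2,
a circular arc of radius λ. The constants a, b are determined by the endpoint conditions y(-8) = y(18) = 0, and λ is fixed implicitly by the length constraint
    ∫_{-8}^{18} sqrt(1 + y'^2) dx = L.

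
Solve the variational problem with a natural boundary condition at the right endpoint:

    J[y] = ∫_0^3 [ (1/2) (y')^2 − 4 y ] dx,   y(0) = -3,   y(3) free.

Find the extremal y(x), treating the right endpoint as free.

The Lagrangian L = (1/2) (y')^2 − 4 y gives
    ∂L/∂y = −4,   ∂L/∂y' = y'.
Euler-Lagrange: d/dx(y') − (−4) = 0, i.e. y'' + 4 = 0, so
    y(x) = −(4/2) x^2 + C1 x + C2.
Fixed left endpoint y(0) = -3 ⇒ C2 = -3.
The right endpoint x = 3 is free, so the natural (transversality) condition is ∂L/∂y' |_{x=3} = 0, i.e. y'(3) = 0.
Compute y'(x) = −4 x + C1, so y'(3) = −12 + C1 = 0 ⇒ C1 = 12.
Therefore the extremal is
    y(x) = −2 x^2 + 12 x − 3.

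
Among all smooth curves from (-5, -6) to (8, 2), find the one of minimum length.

Arc-length functional: J[y] = ∫ sqrt(1 + (y')^2) dx.
Lagrangian L = sqrt(1 + (y')^2) has no explicit y dependence, so ∂L/∂y = 0 and the Euler-Lagrange equation gives
    d/dx( y' / sqrt(1 + (y')^2) ) = 0  ⇒  y' / sqrt(1 + (y')^2) = const.
Hence y' is constant, so y(x) is affine.
Fitting the endpoints (-5, -6) and (8, 2):
    slope m = (2 − (-6)) / (8 − (-5)) = 8/13,
    intercept c = (-6) − m·(-5) = -38/13.
Extremal: y(x) = (8/13) x - 38/13.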